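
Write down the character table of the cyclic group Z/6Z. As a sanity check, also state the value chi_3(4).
Character table of Z/6Z (irreps indexed chi_0,...,chi_5 with chi_k(m) = zeta_6^(k*m), zeta_6 = exp(2*pi*i/6)):
  irrep \ class  {0} (size 1)  {1} (size 1)    {2} (size 1)    {3} (size 1)  {4} (size 1)    {5} (size 1)  
  chi_0          1             1               1               1             1               1             
  chi_1          1             exp(I*pi/3)     exp(2*I*pi/3)   -1            exp(-2*I*pi/3)  exp(-I*pi/3)  
  chi_2          1             exp(2*I*pi/3)   exp(-2*I*pi/3)  1             exp(2*I*pi/3)   exp(-2*I*pi/3)
  chi_3          1             -1              1               -1            1               -1            
  chi_4          1             exp(-2*I*pi/3)  exp(2*I*pi/3)   1             exp(-2*I*pi/3)  exp(2*I*pi/3) 
  chi_5          1             exp(-I*pi/3)    exp(-2*I*pi/3)  -1            exp(2*I*pi/3)   exp(I*pi/3)   

Spot check: chi_3(4) = zeta_6^(3*4) = zeta_6^12 = 1.

Proof sketch: Z/6Z is abelian, so all 6 irreducible complex representations are 1-dimensional. They are given by chi_k(m) = zeta_6^(k*m) for k = 0,...,5. Row orthogonality: sum_m chi_k(m) conj(chi_l(m)) = 6 * [k = l].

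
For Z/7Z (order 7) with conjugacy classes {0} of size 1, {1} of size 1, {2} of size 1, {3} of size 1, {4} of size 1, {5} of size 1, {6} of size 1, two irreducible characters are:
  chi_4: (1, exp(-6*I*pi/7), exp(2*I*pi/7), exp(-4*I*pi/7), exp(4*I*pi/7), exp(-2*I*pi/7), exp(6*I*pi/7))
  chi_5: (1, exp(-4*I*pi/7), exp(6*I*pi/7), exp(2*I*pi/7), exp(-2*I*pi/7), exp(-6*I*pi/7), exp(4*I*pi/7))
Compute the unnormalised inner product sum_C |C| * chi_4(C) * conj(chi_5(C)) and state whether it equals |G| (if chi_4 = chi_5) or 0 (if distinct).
Sum = 0; so <chi_4, chi_5> = 0 (distinct irreducibles are orthogonal).

Derivation: Compute term by term over conjugacy classes (|C| * chi_4(C) * conj(chi_5(C))):
  1*(1)*conj(1) + 1*(exp(-6*I*pi/7))*conj(exp(-4*I*pi/7)) + 1*(exp(2*I*pi/7))*conj(exp(6*I*pi/7)) + 1*(exp(-4*I*pi/7))*conj(exp(2*I*pi/7)) + 1*(exp(4*I*pi/7))*conj(exp(-2*I*pi/7)) + 1*(exp(-2*I*pi/7))*conj(exp(-6*I*pi/7)) + 1*(exp(6*I*pi/7))*conj(exp(4*I*pi/7))
  = (1) + (exp(-2*I*pi/7)) + (exp(-4*I*pi/7)) + (exp(-6*I*pi/7)) + (exp(6*I*pi/7)) + (exp(4*I*pi/7)) + (exp(2*I*pi/7))
  = 0.
(Exp terms are combined using exp(i*s)*conj(exp(i*t)) = exp(i*(s-t)), and sums of them are collapsed using the identity that for every m > 1 the m distinct m-th roots of unity sum to 0, e.g. 1 + exp(2*I*pi/3) + exp(-2*I*pi/3) = 0.)
Dividing by |G| = 7 gives 0/7 = 0, matching the row-orthogonality relation <chi_4, chi_5> = [chi_4 = chi_5].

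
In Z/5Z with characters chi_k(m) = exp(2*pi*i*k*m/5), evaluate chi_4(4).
chi_4(4) = zeta_5^16 = exp(2*I*pi/5)

Details: chi_4(4) = zeta_5^(4*4) = zeta_5^16. Since zeta_5^5 = 1, this equals zeta_5^1 = exp(2*pi*i*1/5) = exp(2*I*pi/5).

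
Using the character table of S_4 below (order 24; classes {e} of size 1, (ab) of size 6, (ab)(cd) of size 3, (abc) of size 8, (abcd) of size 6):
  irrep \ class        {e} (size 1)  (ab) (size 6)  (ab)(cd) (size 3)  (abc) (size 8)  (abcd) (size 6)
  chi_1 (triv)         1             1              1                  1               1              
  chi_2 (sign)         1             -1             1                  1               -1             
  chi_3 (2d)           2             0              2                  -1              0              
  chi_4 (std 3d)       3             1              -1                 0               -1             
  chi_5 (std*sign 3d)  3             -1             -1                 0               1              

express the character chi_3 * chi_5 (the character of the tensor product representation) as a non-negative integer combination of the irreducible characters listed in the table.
chi_3 tensor chi_5 = chi_4 + chi_5 (all other irreducibles have multiplicity 0).

Details: The character of a tensor product is the pointwise product (chi_3 * chi_5)(C) = chi_3(C) * chi_5(C):
  {e}: (2)*(3), (ab): (0)*(-1), (ab)(cd): (2)*(-1), (abc): (-1)*(0), (abcd): (0)*(1)
so (chi_3 * chi_5) takes values
  {e} -> 6, (ab) -> 0, (ab)(cd) -> -2, (abc) -> 0, (abcd) -> 0.
Now take the inner product of this character with each irreducible chi from the table, <chi_3*chi_5, chi> = (1/24) sum_C |C| (chi_3*chi_5)(C) conj(chi(C)):
  <chi_3*chi_5, chi_1> = (1/24)[1*(6)*conj(1) + 6*(0)*conj(1) + 3*(-2)*conj(1) + 8*(0)*conj(1) + 6*(0)*conj(1)]
      = (1/24)[(6) + (0) + (-6) + (0) + (0)] = 0/24 = 0
  <chi_3*chi_5, chi_2> = (1/24)[1*(6)*conj(1) + 6*(0)*conj(-1) + 3*(-2)*conj(1) + 8*(0)*conj(1) + 6*(0)*conj(-1)]
      = (1/24)[(6) + (0) + (-6) + (0) + (0)] = 0/24 = 0
  <chi_3*chi_5, chi_3> = (1/24)[1*(6)*conj(2) + 6*(0)*conj(0) + 3*(-2)*conj(2) + 8*(0)*conj(-1) + 6*(0)*conj(0)]
      = (1/24)[(12) + (0) + (-12) + (0) + (0)] = 0/24 = 0
  <chi_3*chi_5, chi_4> = (1/24)[1*(6)*conj(3) + 6*(0)*conj(1) + 3*(-2)*conj(-1) + 8*(0)*conj(0) + 6*(0)*conj(-1)]
      = (1/24)[(18) + (0) + (6) + (0) + (0)] = 24/24 = 1
  <chi_3*chi_5, chi_5> = (1/24)[1*(6)*conj(3) + 6*(0)*conj(-1) + 3*(-2)*conj(-1) + 8*(0)*conj(0) + 6*(0)*conj(1)]
      = (1/24)[(18) + (0) + (6) + (0) + (0)] = 24/24 = 1
Hence the multiplicities are chi_4: 1, chi_5: 1. Dimension check: dim(chi_3)*dim(chi_5) = 2*3 = 6 and sum (mult * dim) = 1*3 + 1*3 = 6.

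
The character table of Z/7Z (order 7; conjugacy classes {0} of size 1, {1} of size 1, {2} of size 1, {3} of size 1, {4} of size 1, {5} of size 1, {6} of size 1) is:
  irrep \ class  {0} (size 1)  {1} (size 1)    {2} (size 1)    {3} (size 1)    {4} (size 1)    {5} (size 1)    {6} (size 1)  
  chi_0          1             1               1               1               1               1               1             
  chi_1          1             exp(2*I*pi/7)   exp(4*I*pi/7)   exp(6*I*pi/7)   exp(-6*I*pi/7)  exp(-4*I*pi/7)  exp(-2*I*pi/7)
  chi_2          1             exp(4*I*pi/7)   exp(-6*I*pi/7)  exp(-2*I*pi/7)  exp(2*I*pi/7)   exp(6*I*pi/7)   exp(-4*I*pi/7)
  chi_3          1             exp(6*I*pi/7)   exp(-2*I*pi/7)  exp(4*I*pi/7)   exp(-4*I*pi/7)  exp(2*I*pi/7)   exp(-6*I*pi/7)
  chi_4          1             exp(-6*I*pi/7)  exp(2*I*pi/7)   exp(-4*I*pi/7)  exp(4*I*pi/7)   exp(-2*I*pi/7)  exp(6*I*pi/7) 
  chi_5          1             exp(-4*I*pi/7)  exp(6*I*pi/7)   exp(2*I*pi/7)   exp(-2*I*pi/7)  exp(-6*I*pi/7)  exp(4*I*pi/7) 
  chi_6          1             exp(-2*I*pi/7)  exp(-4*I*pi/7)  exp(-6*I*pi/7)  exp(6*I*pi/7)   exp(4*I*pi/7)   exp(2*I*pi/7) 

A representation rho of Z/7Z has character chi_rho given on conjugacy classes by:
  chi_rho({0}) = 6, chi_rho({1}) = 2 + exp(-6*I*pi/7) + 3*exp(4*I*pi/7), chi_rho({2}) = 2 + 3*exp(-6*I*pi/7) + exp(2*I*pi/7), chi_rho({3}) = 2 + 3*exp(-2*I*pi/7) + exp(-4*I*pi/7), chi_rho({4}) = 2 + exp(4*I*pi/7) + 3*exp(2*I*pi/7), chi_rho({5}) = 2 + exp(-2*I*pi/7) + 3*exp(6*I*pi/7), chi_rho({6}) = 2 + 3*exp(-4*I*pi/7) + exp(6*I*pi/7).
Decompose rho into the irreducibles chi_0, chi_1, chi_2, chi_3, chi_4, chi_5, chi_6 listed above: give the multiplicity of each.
Multiplicities: chi_0: 2, chi_1: 0, chi_2: 3, chi_3: 0, chi_4: 1, chi_5: 0, chi_6: 0.

Proof sketch: Use <chi_rho, chi> = (1/|G|) sum_C |C| * chi_rho(C) * conj(chi(C)) with |G| = 7 for each irreducible chi in the table:
  <chi_rho, chi_0> = (1/7)[1*(6)*conj(1) + 1*(2 + exp(-6*I*pi/7) + 3*exp(4*I*pi/7))*conj(1) + 1*(2 + 3*exp(-6*I*pi/7) + exp(2*I*pi/7))*conj(1) + 1*(2 + 3*exp(-2*I*pi/7) + exp(-4*I*pi/7))*conj(1) + 1*(2 + exp(4*I*pi/7) + 3*exp(2*I*pi/7))*conj(1) + 1*(2 + exp(-2*I*pi/7) + 3*exp(6*I*pi/7))*conj(1) + 1*(2 + 3*exp(-4*I*pi/7) + exp(6*I*pi/7))*conj(1)]
      = (1/7)[(6) + (2 + exp(-6*I*pi/7) + 3*exp(4*I*pi/7)) + (2 + 3*exp(-6*I*pi/7) + exp(2*I*pi/7)) + (2 + 3*exp(-2*I*pi/7) + exp(-4*I*pi/7)) + (2 + exp(4*I*pi/7) + 3*exp(2*I*pi/7)) + (2 + exp(-2*I*pi/7) + 3*exp(6*I*pi/7)) + (2 + 3*exp(-4*I*pi/7) + exp(6*I*pi/7))] = 14/7 = 2
  <chi_rho, chi_1> = (1/7)[1*(6)*conj(1) + 1*(2 + exp(-6*I*pi/7) + 3*exp(4*I*pi/7))*conj(exp(2*I*pi/7)) + 1*(2 + 3*exp(-6*I*pi/7) + exp(2*I*pi/7))*conj(exp(4*I*pi/7)) + 1*(2 + 3*exp(-2*I*pi/7) + exp(-4*I*pi/7))*conj(exp(6*I*pi/7)) + 1*(2 + exp(4*I*pi/7) + 3*exp(2*I*pi/7))*conj(exp(-6*I*pi/7)) + 1*(2 + exp(-2*I*pi/7) + 3*exp(6*I*pi/7))*conj(exp(-4*I*pi/7)) + 1*(2 + 3*exp(-4*I*pi/7) + exp(6*I*pi/7))*conj(exp(-2*I*pi/7))]
      = (1/7)[(6) + (2*exp(-2*I*pi/7) + exp(6*I*pi/7) + 3*exp(2*I*pi/7)) + (2*exp(-4*I*pi/7) + exp(-2*I*pi/7) + 3*exp(4*I*pi/7)) + (2*exp(-6*I*pi/7) + exp(4*I*pi/7) + 3*exp(6*I*pi/7)) + (3*exp(-6*I*pi/7) + exp(-4*I*pi/7) + 2*exp(6*I*pi/7)) + (3*exp(-4*I*pi/7) + exp(2*I*pi/7) + 2*exp(4*I*pi/7)) + (3*exp(-2*I*pi/7) + exp(-6*I*pi/7) + 2*exp(2*I*pi/7))] = 0/7 = 0
  <chi_rho, chi_2> = (1/7)[1*(6)*conj(1) + 1*(2 + exp(-6*I*pi/7) + 3*exp(4*I*pi/7))*conj(exp(4*I*pi/7)) + 1*(2 + 3*exp(-6*I*pi/7) + exp(2*I*pi/7))*conj(exp(-6*I*pi/7)) + 1*(2 + 3*exp(-2*I*pi/7) + exp(-4*I*pi/7))*conj(exp(-2*I*pi/7)) + 1*(2 + exp(4*I*pi/7) + 3*exp(2*I*pi/7))*conj(exp(2*I*pi/7)) + 1*(2 + exp(-2*I*pi/7) + 3*exp(6*I*pi/7))*conj(exp(6*I*pi/7)) + 1*(2 + 3*exp(-4*I*pi/7) + exp(6*I*pi/7))*conj(exp(-4*I*pi/7))]
      = (1/7)[(6) + (3 + 2*exp(-4*I*pi/7) + exp(4*I*pi/7)) + (3 + exp(-6*I*pi/7) + 2*exp(6*I*pi/7)) + (3 + exp(-2*I*pi/7) + 2*exp(2*I*pi/7)) + (3 + 2*exp(-2*I*pi/7) + exp(2*I*pi/7)) + (3 + 2*exp(-6*I*pi/7) + exp(6*I*pi/7)) + (3 + exp(-4*I*pi/7) + 2*exp(4*I*pi/7))] = 21/7 = 3
  <chi_rho, chi_3> = (1/7)[1*(6)*conj(1) + 1*(2 + exp(-6*I*pi/7) + 3*exp(4*I*pi/7))*conj(exp(6*I*pi/7)) + 1*(2 + 3*exp(-6*I*pi/7) + exp(2*I*pi/7))*conj(exp(-2*I*pi/7)) + 1*(2 + 3*exp(-2*I*pi/7) + exp(-4*I*pi/7))*conj(exp(4*I*pi/7)) + 1*(2 + exp(4*I*pi/7) + 3*exp(2*I*pi/7))*conj(exp(-4*I*pi/7)) + 1*(2 + exp(-2*I*pi/7) + 3*exp(6*I*pi/7))*conj(exp(2*I*pi/7)) + 1*(2 + 3*exp(-4*I*pi/7) + exp(6*I*pi/7))*conj(exp(-6*I*pi/7))]
      = (1/7)[(6) + (3*exp(-2*I*pi/7) + 2*exp(-6*I*pi/7) + exp(2*I*pi/7)) + (3*exp(-4*I*pi/7) + exp(4*I*pi/7) + 2*exp(2*I*pi/7)) + (2*exp(-4*I*pi/7) + 3*exp(-6*I*pi/7) + exp(6*I*pi/7)) + (exp(-6*I*pi/7) + 3*exp(6*I*pi/7) + 2*exp(4*I*pi/7)) + (2*exp(-2*I*pi/7) + exp(-4*I*pi/7) + 3*exp(4*I*pi/7)) + (exp(-2*I*pi/7) + 2*exp(6*I*pi/7) + 3*exp(2*I*pi/7))] = 0/7 = 0
  <chi_rho, chi_4> = (1/7)[1*(6)*conj(1) + 1*(2 + exp(-6*I*pi/7) + 3*exp(4*I*pi/7))*conj(exp(-6*I*pi/7)) + 1*(2 + 3*exp(-6*I*pi/7) + exp(2*I*pi/7))*conj(exp(2*I*pi/7)) + 1*(2 + 3*exp(-2*I*pi/7) + exp(-4*I*pi/7))*conj(exp(-4*I*pi/7)) + 1*(2 + exp(4*I*pi/7) + 3*exp(2*I*pi/7))*conj(exp(4*I*pi/7)) + 1*(2 + exp(-2*I*pi/7) + 3*exp(6*I*pi/7))*conj(exp(-2*I*pi/7)) + 1*(2 + 3*exp(-4*I*pi/7) + exp(6*I*pi/7))*conj(exp(6*I*pi/7))]
      = (1/7)[(6) + (1 + 3*exp(-4*I*pi/7) + 2*exp(6*I*pi/7)) + (1 + 2*exp(-2*I*pi/7) + 3*exp(6*I*pi/7)) + (1 + 2*exp(4*I*pi/7) + 3*exp(2*I*pi/7)) + (1 + 3*exp(-2*I*pi/7) + 2*exp(-4*I*pi/7)) + (1 + 3*exp(-6*I*pi/7) + 2*exp(2*I*pi/7)) + (1 + 2*exp(-6*I*pi/7) + 3*exp(4*I*pi/7))] = 7/7 = 1
  <chi_rho, chi_5> = (1/7)[1*(6)*conj(1) + 1*(2 + exp(-6*I*pi/7) + 3*exp(4*I*pi/7))*conj(exp(-4*I*pi/7)) + 1*(2 + 3*exp(-6*I*pi/7) + exp(2*I*pi/7))*conj(exp(6*I*pi/7)) + 1*(2 + 3*exp(-2*I*pi/7) + exp(-4*I*pi/7))*conj(exp(2*I*pi/7)) + 1*(2 + exp(4*I*pi/7) + 3*exp(2*I*pi/7))*conj(exp(-2*I*pi/7)) + 1*(2 + exp(-2*I*pi/7) + 3*exp(6*I*pi/7))*conj(exp(-6*I*pi/7)) + 1*(2 + 3*exp(-4*I*pi/7) + exp(6*I*pi/7))*conj(exp(4*I*pi/7))]
      = (1/7)[(6) + (3*exp(-6*I*pi/7) + exp(-2*I*pi/7) + 2*exp(4*I*pi/7)) + (exp(-4*I*pi/7) + 2*exp(-6*I*pi/7) + 3*exp(2*I*pi/7)) + (3*exp(-4*I*pi/7) + 2*exp(-2*I*pi/7) + exp(-6*I*pi/7)) + (exp(6*I*pi/7) + 2*exp(2*I*pi/7) + 3*exp(4*I*pi/7)) + (3*exp(-2*I*pi/7) + 2*exp(6*I*pi/7) + exp(4*I*pi/7)) + (2*exp(-4*I*pi/7) + exp(2*I*pi/7) + 3*exp(6*I*pi/7))] = 0/7 = 0
  <chi_rho, chi_6> = (1/7)[1*(6)*conj(1) + 1*(2 + exp(-6*I*pi/7) + 3*exp(4*I*pi/7))*conj(exp(-2*I*pi/7)) + 1*(2 + 3*exp(-6*I*pi/7) + exp(2*I*pi/7))*conj(exp(-4*I*pi/7)) + 1*(2 + 3*exp(-2*I*pi/7) + exp(-4*I*pi/7))*conj(exp(-6*I*pi/7)) + 1*(2 + exp(4*I*pi/7) + 3*exp(2*I*pi/7))*conj(exp(6*I*pi/7)) + 1*(2 + exp(-2*I*pi/7) + 3*exp(6*I*pi/7))*conj(exp(4*I*pi/7)) + 1*(2 + 3*exp(-4*I*pi/7) + exp(6*I*pi/7))*conj(exp(2*I*pi/7))]
      = (1/7)[(6) + (exp(-4*I*pi/7) + 3*exp(6*I*pi/7) + 2*exp(2*I*pi/7)) + (3*exp(-2*I*pi/7) + exp(6*I*pi/7) + 2*exp(4*I*pi/7)) + (exp(2*I*pi/7) + 2*exp(6*I*pi/7) + 3*exp(4*I*pi/7)) + (3*exp(-4*I*pi/7) + 2*exp(-6*I*pi/7) + exp(-2*I*pi/7)) + (2*exp(-4*I*pi/7) + exp(-6*I*pi/7) + 3*exp(2*I*pi/7)) + (2*exp(-2*I*pi/7) + 3*exp(-6*I*pi/7) + exp(4*I*pi/7))] = 0/7 = 0
(Exp terms are combined using exp(i*s)*conj(exp(i*t)) = exp(i*(s-t)), and sums of them are collapsed using the identity that for every m > 1 the m distinct m-th roots of unity sum to 0, e.g. 1 + exp(2*I*pi/3) + exp(-2*I*pi/3) = 0.)
Dimension check: dim(rho) = sum (mult * dim) = 2*1 + 0*1 + 3*1 + 0*1 + 1*1 + 0*1 + 0*1 = 6 = chi_rho(e) = 6.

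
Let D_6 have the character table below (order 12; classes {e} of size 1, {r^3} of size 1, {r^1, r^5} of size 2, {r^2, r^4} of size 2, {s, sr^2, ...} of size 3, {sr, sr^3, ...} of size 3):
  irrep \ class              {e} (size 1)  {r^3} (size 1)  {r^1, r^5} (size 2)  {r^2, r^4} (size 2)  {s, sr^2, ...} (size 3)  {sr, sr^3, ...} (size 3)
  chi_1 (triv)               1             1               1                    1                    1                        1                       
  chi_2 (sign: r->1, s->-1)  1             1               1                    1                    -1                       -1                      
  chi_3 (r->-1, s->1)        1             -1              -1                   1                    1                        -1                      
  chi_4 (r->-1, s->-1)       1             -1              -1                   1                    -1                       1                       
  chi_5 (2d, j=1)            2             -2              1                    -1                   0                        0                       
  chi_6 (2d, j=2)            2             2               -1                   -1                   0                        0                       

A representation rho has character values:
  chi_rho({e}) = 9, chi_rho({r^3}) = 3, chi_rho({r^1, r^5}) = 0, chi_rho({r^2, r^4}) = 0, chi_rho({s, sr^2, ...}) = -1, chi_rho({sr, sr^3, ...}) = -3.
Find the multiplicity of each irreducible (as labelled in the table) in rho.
Multiplicities: chi_1: 0, chi_2: 2, chi_3: 1, chi_4: 0, chi_5: 1, chi_6: 2.

Reasoning: Use <chi_rho, chi> = (1/|G|) sum_C |C| * chi_rho(C) * conj(chi(C)) with |G| = 12 for each irreducible chi in the table:
  <chi_rho, chi_1> = (1/12)[1*(9)*conj(1) + 1*(3)*conj(1) + 2*(0)*conj(1) + 2*(0)*conj(1) + 3*(-1)*conj(1) + 3*(-3)*conj(1)]
      = (1/12)[(9) + (3) + (0) + (0) + (-3) + (-9)] = 0/12 = 0
  <chi_rho, chi_2> = (1/12)[1*(9)*conj(1) + 1*(3)*conj(1) + 2*(0)*conj(1) + 2*(0)*conj(1) + 3*(-1)*conj(-1) + 3*(-3)*conj(-1)]
      = (1/12)[(9) + (3) + (0) + (0) + (3) + (9)] = 24/12 = 2
  <chi_rho, chi_3> = (1/12)[1*(9)*conj(1) + 1*(3)*conj(-1) + 2*(0)*conj(-1) + 2*(0)*conj(1) + 3*(-1)*conj(1) + 3*(-3)*conj(-1)]
      = (1/12)[(9) + (-3) + (0) + (0) + (-3) + (9)] = 12/12 = 1
  <chi_rho, chi_4> = (1/12)[1*(9)*conj(1) + 1*(3)*conj(-1) + 2*(0)*conj(-1) + 2*(0)*conj(1) + 3*(-1)*conj(-1) + 3*(-3)*conj(1)]
      = (1/12)[(9) + (-3) + (0) + (0) + (3) + (-9)] = 0/12 = 0
  <chi_rho, chi_5> = (1/12)[1*(9)*conj(2) + 1*(3)*conj(-2) + 2*(0)*conj(1) + 2*(0)*conj(-1) + 3*(-1)*conj(0) + 3*(-3)*conj(0)]
      = (1/12)[(18) + (-6) + (0) + (0) + (0) + (0)] = 12/12 = 1
  <chi_rho, chi_6> = (1/12)[1*(9)*conj(2) + 1*(3)*conj(2) + 2*(0)*conj(-1) + 2*(0)*conj(-1) + 3*(-1)*conj(0) + 3*(-3)*conj(0)]
      = (1/12)[(18) + (6) + (0) + (0) + (0) + (0)] = 24/12 = 2
Dimension check: dim(rho) = sum (mult * dim) = 0*1 + 2*1 + 1*1 + 0*1 + 1*2 + 2*2 = 9 = chi_rho(e) = 9.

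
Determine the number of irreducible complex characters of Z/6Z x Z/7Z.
42

Why: The number of irreducible complex representations of a finite group equals its number of conjugacy classes. Z/6Z x Z/7Z is abelian of order 42, so every element is its own conjugacy class: 42 classes, so Z/6Z x Z/7Z (order 42) has exactly 42 irreducible complex representations.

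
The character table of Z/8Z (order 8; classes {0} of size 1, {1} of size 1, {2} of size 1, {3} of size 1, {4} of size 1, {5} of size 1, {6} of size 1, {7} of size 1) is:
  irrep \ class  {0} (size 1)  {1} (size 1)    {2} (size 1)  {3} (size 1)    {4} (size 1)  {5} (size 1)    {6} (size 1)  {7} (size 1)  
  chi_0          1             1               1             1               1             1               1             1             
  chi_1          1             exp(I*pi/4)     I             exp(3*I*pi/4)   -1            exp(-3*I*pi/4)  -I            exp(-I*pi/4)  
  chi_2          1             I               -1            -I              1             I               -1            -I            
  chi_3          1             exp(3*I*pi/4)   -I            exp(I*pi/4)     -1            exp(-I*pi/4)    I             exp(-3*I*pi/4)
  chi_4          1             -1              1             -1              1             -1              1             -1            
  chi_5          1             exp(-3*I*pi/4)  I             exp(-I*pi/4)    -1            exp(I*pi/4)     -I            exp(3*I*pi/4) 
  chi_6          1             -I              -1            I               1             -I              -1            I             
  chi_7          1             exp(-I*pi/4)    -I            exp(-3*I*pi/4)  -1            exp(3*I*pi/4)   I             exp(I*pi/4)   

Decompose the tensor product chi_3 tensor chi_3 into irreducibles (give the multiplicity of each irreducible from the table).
chi_3 tensor chi_3 = chi_6 (all other irreducibles have multiplicity 0).

Argument: The character of a tensor product is the pointwise product (chi_3 * chi_3)(C) = chi_3(C) * chi_3(C):
  {0}: (1)*(1), {1}: (exp(3*I*pi/4))*(exp(3*I*pi/4)), {2}: (-I)*(-I), {3}: (exp(I*pi/4))*(exp(I*pi/4)), {4}: (-1)*(-1), {5}: (exp(-I*pi/4))*(exp(-I*pi/4)), {6}: (I)*(I), {7}: (exp(-3*I*pi/4))*(exp(-3*I*pi/4))
so (chi_3 * chi_3) takes values
  {0} -> 1, {1} -> -I, {2} -> -1, {3} -> I, {4} -> 1, {5} -> -I, {6} -> -1, {7} -> I.
Now take the inner product of this character with each irreducible chi from the table, <chi_3*chi_3, chi> = (1/8) sum_C |C| (chi_3*chi_3)(C) conj(chi(C)):
  <chi_3*chi_3, chi_0> = (1/8)[1*(1)*conj(1) + 1*(-I)*conj(1) + 1*(-1)*conj(1) + 1*(I)*conj(1) + 1*(1)*conj(1) + 1*(-I)*conj(1) + 1*(-1)*conj(1) + 1*(I)*conj(1)]
      = (1/8)[(1) + (-I) + (-1) + (I) + (1) + (-I) + (-1) + (I)] = 0/8 = 0
  <chi_3*chi_3, chi_1> = (1/8)[1*(1)*conj(1) + 1*(-I)*conj(exp(I*pi/4)) + 1*(-1)*conj(I) + 1*(I)*conj(exp(3*I*pi/4)) + 1*(1)*conj(-1) + 1*(-I)*conj(exp(-3*I*pi/4)) + 1*(-1)*conj(-I) + 1*(I)*conj(exp(-I*pi/4))]
      = (1/8)[(1) + (-exp(I*pi/4)) + (I) + (exp(-I*pi/4)) + (-1) + (-exp(-3*I*pi/4)) + (-I) + (exp(3*I*pi/4))] = 0/8 = 0
  <chi_3*chi_3, chi_2> = (1/8)[1*(1)*conj(1) + 1*(-I)*conj(I) + 1*(-1)*conj(-1) + 1*(I)*conj(-I) + 1*(1)*conj(1) + 1*(-I)*conj(I) + 1*(-1)*conj(-1) + 1*(I)*conj(-I)]
      = (1/8)[(1) + (-1) + (1) + (-1) + (1) + (-1) + (1) + (-1)] = 0/8 = 0
  <chi_3*chi_3, chi_3> = (1/8)[1*(1)*conj(1) + 1*(-I)*conj(exp(3*I*pi/4)) + 1*(-1)*conj(-I) + 1*(I)*conj(exp(I*pi/4)) + 1*(1)*conj(-1) + 1*(-I)*conj(exp(-I*pi/4)) + 1*(-1)*conj(I) + 1*(I)*conj(exp(-3*I*pi/4))]
      = (1/8)[(1) + (-exp(-I*pi/4)) + (-I) + (exp(I*pi/4)) + (-1) + (-exp(3*I*pi/4)) + (I) + (exp(-3*I*pi/4))] = 0/8 = 0
  <chi_3*chi_3, chi_4> = (1/8)[1*(1)*conj(1) + 1*(-I)*conj(-1) + 1*(-1)*conj(1) + 1*(I)*conj(-1) + 1*(1)*conj(1) + 1*(-I)*conj(-1) + 1*(-1)*conj(1) + 1*(I)*conj(-1)]
      = (1/8)[(1) + (I) + (-1) + (-I) + (1) + (I) + (-1) + (-I)] = 0/8 = 0
  <chi_3*chi_3, chi_5> = (1/8)[1*(1)*conj(1) + 1*(-I)*conj(exp(-3*I*pi/4)) + 1*(-1)*conj(I) + 1*(I)*conj(exp(-I*pi/4)) + 1*(1)*conj(-1) + 1*(-I)*conj(exp(I*pi/4)) + 1*(-1)*conj(-I) + 1*(I)*conj(exp(3*I*pi/4))]
      = (1/8)[(1) + (-exp(-3*I*pi/4)) + (I) + (exp(3*I*pi/4)) + (-1) + (-exp(I*pi/4)) + (-I) + (exp(-I*pi/4))] = 0/8 = 0
  <chi_3*chi_3, chi_6> = (1/8)[1*(1)*conj(1) + 1*(-I)*conj(-I) + 1*(-1)*conj(-1) + 1*(I)*conj(I) + 1*(1)*conj(1) + 1*(-I)*conj(-I) + 1*(-1)*conj(-1) + 1*(I)*conj(I)]
      = (1/8)[(1) + (1) + (1) + (1) + (1) + (1) + (1) + (1)] = 8/8 = 1
  <chi_3*chi_3, chi_7> = (1/8)[1*(1)*conj(1) + 1*(-I)*conj(exp(-I*pi/4)) + 1*(-1)*conj(-I) + 1*(I)*conj(exp(-3*I*pi/4)) + 1*(1)*conj(-1) + 1*(-I)*conj(exp(3*I*pi/4)) + 1*(-1)*conj(I) + 1*(I)*conj(exp(I*pi/4))]
      = (1/8)[(1) + (-exp(3*I*pi/4)) + (-I) + (exp(-3*I*pi/4)) + (-1) + (-exp(-I*pi/4)) + (I) + (exp(I*pi/4))] = 0/8 = 0
(Exp terms are combined using exp(i*s)*conj(exp(i*t)) = exp(i*(s-t)), and sums of them are collapsed using the identity that for every m > 1 the m distinct m-th roots of unity sum to 0, e.g. 1 + exp(2*I*pi/3) + exp(-2*I*pi/3) = 0.)
Hence the multiplicities are chi_6: 1. Dimension check: dim(chi_3)*dim(chi_3) = 1*1 = 1 and sum (mult * dim) = 1*1 = 1.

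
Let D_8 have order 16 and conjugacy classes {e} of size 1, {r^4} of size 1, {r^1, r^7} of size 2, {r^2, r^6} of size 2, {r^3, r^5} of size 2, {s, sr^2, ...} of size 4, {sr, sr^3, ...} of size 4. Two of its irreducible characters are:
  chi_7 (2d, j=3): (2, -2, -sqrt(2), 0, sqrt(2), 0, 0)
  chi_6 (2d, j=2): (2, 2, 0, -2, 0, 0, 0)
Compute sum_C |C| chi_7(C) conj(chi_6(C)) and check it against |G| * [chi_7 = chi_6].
Sum = 0; so <chi_7, chi_6> = 0 (distinct irreducibles are orthogonal).

Details: Compute term by term over conjugacy classes (|C| * chi_7(C) * conj(chi_6(C))):
  1*(2)*conj(2) + 1*(-2)*conj(2) + 2*(-sqrt(2))*conj(0) + 2*(0)*conj(-2) + 2*(sqrt(2))*conj(0) + 4*(0)*conj(0) + 4*(0)*conj(0)
  = (4) + (-4) + (0) + (0) + (0) + (0) + (0)
  = 0.
Dividing by |G| = 16 gives 0/16 = 0, matching the row-orthogonality relation <chi_7, chi_6> = [chi_7 = chi_6].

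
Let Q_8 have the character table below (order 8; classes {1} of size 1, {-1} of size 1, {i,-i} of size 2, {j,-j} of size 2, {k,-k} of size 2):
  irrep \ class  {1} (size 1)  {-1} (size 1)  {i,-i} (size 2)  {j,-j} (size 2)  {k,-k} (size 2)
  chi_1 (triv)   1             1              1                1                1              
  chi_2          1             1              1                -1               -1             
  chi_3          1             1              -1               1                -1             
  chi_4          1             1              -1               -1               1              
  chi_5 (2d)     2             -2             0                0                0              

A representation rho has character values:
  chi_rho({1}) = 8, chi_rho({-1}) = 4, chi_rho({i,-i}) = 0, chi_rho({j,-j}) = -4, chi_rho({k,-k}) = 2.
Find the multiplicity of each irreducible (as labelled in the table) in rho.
Multiplicities: chi_1: 1, chi_2: 2, chi_3: 0, chi_4: 3, chi_5: 1.

Why: Use <chi_rho, chi> = (1/|G|) sum_C |C| * chi_rho(C) * conj(chi(C)) with |G| = 8 for each irreducible chi in the table:
  <chi_rho, chi_1> = (1/8)[1*(8)*conj(1) + 1*(4)*conj(1) + 2*(0)*conj(1) + 2*(-4)*conj(1) + 2*(2)*conj(1)]
      = (1/8)[(8) + (4) + (0) + (-8) + (4)] = 8/8 = 1
  <chi_rho, chi_2> = (1/8)[1*(8)*conj(1) + 1*(4)*conj(1) + 2*(0)*conj(1) + 2*(-4)*conj(-1) + 2*(2)*conj(-1)]
      = (1/8)[(8) + (4) + (0) + (8) + (-4)] = 16/8 = 2
  <chi_rho, chi_3> = (1/8)[1*(8)*conj(1) + 1*(4)*conj(1) + 2*(0)*conj(-1) + 2*(-4)*conj(1) + 2*(2)*conj(-1)]
      = (1/8)[(8) + (4) + (0) + (-8) + (-4)] = 0/8 = 0
  <chi_rho, chi_4> = (1/8)[1*(8)*conj(1) + 1*(4)*conj(1) + 2*(0)*conj(-1) + 2*(-4)*conj(-1) + 2*(2)*conj(1)]
      = (1/8)[(8) + (4) + (0) + (8) + (4)] = 24/8 = 3
  <chi_rho, chi_5> = (1/8)[1*(8)*conj(2) + 1*(4)*conj(-2) + 2*(0)*conj(0) + 2*(-4)*conj(0) + 2*(2)*conj(0)]
      = (1/8)[(16) + (-8) + (0) + (0) + (0)] = 8/8 = 1
Dimension check: dim(rho) = sum (mult * dim) = 1*1 + 2*1 + 0*1 + 3*1 + 1*2 = 8 = chi_rho(e) = 8.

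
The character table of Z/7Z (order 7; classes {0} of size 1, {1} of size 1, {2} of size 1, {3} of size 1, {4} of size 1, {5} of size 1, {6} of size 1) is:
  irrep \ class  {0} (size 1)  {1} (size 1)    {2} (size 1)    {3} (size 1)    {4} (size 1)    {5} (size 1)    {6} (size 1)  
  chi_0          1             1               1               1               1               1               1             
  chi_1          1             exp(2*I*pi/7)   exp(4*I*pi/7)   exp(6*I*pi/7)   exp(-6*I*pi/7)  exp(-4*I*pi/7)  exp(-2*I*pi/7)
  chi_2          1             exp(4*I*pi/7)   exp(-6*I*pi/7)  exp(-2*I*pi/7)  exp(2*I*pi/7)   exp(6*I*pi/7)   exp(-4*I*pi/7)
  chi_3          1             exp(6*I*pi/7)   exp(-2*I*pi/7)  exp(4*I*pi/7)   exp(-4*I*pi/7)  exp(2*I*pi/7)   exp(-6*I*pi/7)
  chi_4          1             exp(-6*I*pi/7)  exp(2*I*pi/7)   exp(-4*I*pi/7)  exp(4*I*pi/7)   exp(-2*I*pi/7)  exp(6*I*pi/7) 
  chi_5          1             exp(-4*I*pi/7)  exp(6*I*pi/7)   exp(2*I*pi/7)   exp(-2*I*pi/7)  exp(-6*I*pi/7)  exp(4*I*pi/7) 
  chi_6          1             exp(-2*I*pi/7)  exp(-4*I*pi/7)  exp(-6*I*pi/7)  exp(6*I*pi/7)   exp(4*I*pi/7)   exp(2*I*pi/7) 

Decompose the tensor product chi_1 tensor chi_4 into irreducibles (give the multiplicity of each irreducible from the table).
chi_1 tensor chi_4 = chi_5 (all other irreducibles have multiplicity 0).

Justification: The character of a tensor product is the pointwise product (chi_1 * chi_4)(C) = chi_1(C) * chi_4(C):
  {0}: (1)*(1), {1}: (exp(2*I*pi/7))*(exp(-6*I*pi/7)), {2}: (exp(4*I*pi/7))*(exp(2*I*pi/7)), {3}: (exp(6*I*pi/7))*(exp(-4*I*pi/7)), {4}: (exp(-6*I*pi/7))*(exp(4*I*pi/7)), {5}: (exp(-4*I*pi/7))*(exp(-2*I*pi/7)), {6}: (exp(-2*I*pi/7))*(exp(6*I*pi/7))
so (chi_1 * chi_4) takes values
  {0} -> 1, {1} -> exp(-4*I*pi/7), {2} -> exp(6*I*pi/7), {3} -> exp(2*I*pi/7), {4} -> exp(-2*I*pi/7), {5} -> exp(-6*I*pi/7), {6} -> exp(4*I*pi/7).
Now take the inner product of this character with each irreducible chi from the table, <chi_1*chi_4, chi> = (1/7) sum_C |C| (chi_1*chi_4)(C) conj(chi(C)):
  <chi_1*chi_4, chi_0> = (1/7)[1*(1)*conj(1) + 1*(exp(-4*I*pi/7))*conj(1) + 1*(exp(6*I*pi/7))*conj(1) + 1*(exp(2*I*pi/7))*conj(1) + 1*(exp(-2*I*pi/7))*conj(1) + 1*(exp(-6*I*pi/7))*conj(1) + 1*(exp(4*I*pi/7))*conj(1)]
      = (1/7)[(1) + (exp(-4*I*pi/7)) + (exp(6*I*pi/7)) + (exp(2*I*pi/7)) + (exp(-2*I*pi/7)) + (exp(-6*I*pi/7)) + (exp(4*I*pi/7))] = 0/7 = 0
  <chi_1*chi_4, chi_1> = (1/7)[1*(1)*conj(1) + 1*(exp(-4*I*pi/7))*conj(exp(2*I*pi/7)) + 1*(exp(6*I*pi/7))*conj(exp(4*I*pi/7)) + 1*(exp(2*I*pi/7))*conj(exp(6*I*pi/7)) + 1*(exp(-2*I*pi/7))*conj(exp(-6*I*pi/7)) + 1*(exp(-6*I*pi/7))*conj(exp(-4*I*pi/7)) + 1*(exp(4*I*pi/7))*conj(exp(-2*I*pi/7))]
      = (1/7)[(1) + (exp(-6*I*pi/7)) + (exp(2*I*pi/7)) + (exp(-4*I*pi/7)) + (exp(4*I*pi/7)) + (exp(-2*I*pi/7)) + (exp(6*I*pi/7))] = 0/7 = 0
  <chi_1*chi_4, chi_2> = (1/7)[1*(1)*conj(1) + 1*(exp(-4*I*pi/7))*conj(exp(4*I*pi/7)) + 1*(exp(6*I*pi/7))*conj(exp(-6*I*pi/7)) + 1*(exp(2*I*pi/7))*conj(exp(-2*I*pi/7)) + 1*(exp(-2*I*pi/7))*conj(exp(2*I*pi/7)) + 1*(exp(-6*I*pi/7))*conj(exp(6*I*pi/7)) + 1*(exp(4*I*pi/7))*conj(exp(-4*I*pi/7))]
      = (1/7)[(1) + (exp(6*I*pi/7)) + (exp(-2*I*pi/7)) + (exp(4*I*pi/7)) + (exp(-4*I*pi/7)) + (exp(2*I*pi/7)) + (exp(-6*I*pi/7))] = 0/7 = 0
  <chi_1*chi_4, chi_3> = (1/7)[1*(1)*conj(1) + 1*(exp(-4*I*pi/7))*conj(exp(6*I*pi/7)) + 1*(exp(6*I*pi/7))*conj(exp(-2*I*pi/7)) + 1*(exp(2*I*pi/7))*conj(exp(4*I*pi/7)) + 1*(exp(-2*I*pi/7))*conj(exp(-4*I*pi/7)) + 1*(exp(-6*I*pi/7))*conj(exp(2*I*pi/7)) + 1*(exp(4*I*pi/7))*conj(exp(-6*I*pi/7))]
      = (1/7)[(1) + (exp(4*I*pi/7)) + (exp(-6*I*pi/7)) + (exp(-2*I*pi/7)) + (exp(2*I*pi/7)) + (exp(6*I*pi/7)) + (exp(-4*I*pi/7))] = 0/7 = 0
  <chi_1*chi_4, chi_4> = (1/7)[1*(1)*conj(1) + 1*(exp(-4*I*pi/7))*conj(exp(-6*I*pi/7)) + 1*(exp(6*I*pi/7))*conj(exp(2*I*pi/7)) + 1*(exp(2*I*pi/7))*conj(exp(-4*I*pi/7)) + 1*(exp(-2*I*pi/7))*conj(exp(4*I*pi/7)) + 1*(exp(-6*I*pi/7))*conj(exp(-2*I*pi/7)) + 1*(exp(4*I*pi/7))*conj(exp(6*I*pi/7))]
      = (1/7)[(1) + (exp(2*I*pi/7)) + (exp(4*I*pi/7)) + (exp(6*I*pi/7)) + (exp(-6*I*pi/7)) + (exp(-4*I*pi/7)) + (exp(-2*I*pi/7))] = 0/7 = 0
  <chi_1*chi_4, chi_5> = (1/7)[1*(1)*conj(1) + 1*(exp(-4*I*pi/7))*conj(exp(-4*I*pi/7)) + 1*(exp(6*I*pi/7))*conj(exp(6*I*pi/7)) + 1*(exp(2*I*pi/7))*conj(exp(2*I*pi/7)) + 1*(exp(-2*I*pi/7))*conj(exp(-2*I*pi/7)) + 1*(exp(-6*I*pi/7))*conj(exp(-6*I*pi/7)) + 1*(exp(4*I*pi/7))*conj(exp(4*I*pi/7))]
      = (1/7)[(1) + (1) + (1) + (1) + (1) + (1) + (1)] = 7/7 = 1
  <chi_1*chi_4, chi_6> = (1/7)[1*(1)*conj(1) + 1*(exp(-4*I*pi/7))*conj(exp(-2*I*pi/7)) + 1*(exp(6*I*pi/7))*conj(exp(-4*I*pi/7)) + 1*(exp(2*I*pi/7))*conj(exp(-6*I*pi/7)) + 1*(exp(-2*I*pi/7))*conj(exp(6*I*pi/7)) + 1*(exp(-6*I*pi/7))*conj(exp(4*I*pi/7)) + 1*(exp(4*I*pi/7))*conj(exp(2*I*pi/7))]
      = (1/7)[(1) + (exp(-2*I*pi/7)) + (exp(-4*I*pi/7)) + (exp(-6*I*pi/7)) + (exp(6*I*pi/7)) + (exp(4*I*pi/7)) + (exp(2*I*pi/7))] = 0/7 = 0
(Exp terms are combined using exp(i*s)*conj(exp(i*t)) = exp(i*(s-t)), and sums of them are collapsed using the identity that for every m > 1 the m distinct m-th roots of unity sum to 0, e.g. 1 + exp(2*I*pi/3) + exp(-2*I*pi/3) = 0.)
Hence the multiplicities are chi_5: 1. Dimension check: dim(chi_1)*dim(chi_4) = 1*1 = 1 and sum (mult * dim) = 1*1 = 1.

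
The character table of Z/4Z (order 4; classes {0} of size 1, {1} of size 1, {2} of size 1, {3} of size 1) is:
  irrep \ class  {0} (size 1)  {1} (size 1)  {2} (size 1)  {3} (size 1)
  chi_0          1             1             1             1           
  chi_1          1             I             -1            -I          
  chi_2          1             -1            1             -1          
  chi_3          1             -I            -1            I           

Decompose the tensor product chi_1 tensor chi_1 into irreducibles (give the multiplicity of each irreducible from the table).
chi_1 tensor chi_1 = chi_2 (all other irreducibles have multiplicity 0).

Solution. The character of a tensor product is the pointwise product (chi_1 * chi_1)(C) = chi_1(C) * chi_1(C):
  {0}: (1)*(1), {1}: (I)*(I), {2}: (-1)*(-1), {3}: (-I)*(-I)
so (chi_1 * chi_1) takes values
  {0} -> 1, {1} -> -1, {2} -> 1, {3} -> -1.
Now take the inner product of this character with each irreducible chi from the table, <chi_1*chi_1, chi> = (1/4) sum_C |C| (chi_1*chi_1)(C) conj(chi(C)):
  <chi_1*chi_1, chi_0> = (1/4)[1*(1)*conj(1) + 1*(-1)*conj(1) + 1*(1)*conj(1) + 1*(-1)*conj(1)]
      = (1/4)[(1) + (-1) + (1) + (-1)] = 0/4 = 0
  <chi_1*chi_1, chi_1> = (1/4)[1*(1)*conj(1) + 1*(-1)*conj(I) + 1*(1)*conj(-1) + 1*(-1)*conj(-I)]
      = (1/4)[(1) + (I) + (-1) + (-I)] = 0/4 = 0
  <chi_1*chi_1, chi_2> = (1/4)[1*(1)*conj(1) + 1*(-1)*conj(-1) + 1*(1)*conj(1) + 1*(-1)*conj(-1)]
      = (1/4)[(1) + (1) + (1) + (1)] = 4/4 = 1
  <chi_1*chi_1, chi_3> = (1/4)[1*(1)*conj(1) + 1*(-1)*conj(-I) + 1*(1)*conj(-1) + 1*(-1)*conj(I)]
      = (1/4)[(1) + (-I) + (-1) + (I)] = 0/4 = 0
(Exp terms are combined using exp(i*s)*conj(exp(i*t)) = exp(i*(s-t)), and sums of them are collapsed using the identity that for every m > 1 the m distinct m-th roots of unity sum to 0, e.g. 1 + exp(2*I*pi/3) + exp(-2*I*pi/3) = 0.)
Hence the multiplicities are chi_2: 1. Dimension check: dim(chi_1)*dim(chi_1) = 1*1 = 1 and sum (mult * dim) = 1*1 = 1.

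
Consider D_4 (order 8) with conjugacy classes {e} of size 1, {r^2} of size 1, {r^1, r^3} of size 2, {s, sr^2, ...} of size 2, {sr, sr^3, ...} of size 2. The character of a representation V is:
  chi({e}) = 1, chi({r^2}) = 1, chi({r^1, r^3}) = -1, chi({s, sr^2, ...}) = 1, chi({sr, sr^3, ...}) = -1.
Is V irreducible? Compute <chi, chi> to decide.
Irreducible: <chi, chi> = 1.

Why: <chi, chi> = (1/|G|) sum_C |C| * |chi(C)|^2 = (1/8)[1*|1|^2 + 1*|1|^2 + 2*|-1|^2 + 2*|1|^2 + 2*|-1|^2]
  = (1/8)[(1) + (1) + (2) + (2) + (2)] = 8/8 = 1.
A character is irreducible iff <chi, chi> = 1, so this representation is irreducible.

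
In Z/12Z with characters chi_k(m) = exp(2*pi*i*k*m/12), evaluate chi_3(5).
chi_3(5) = zeta_12^15 = I

Explanation: chi_3(5) = zeta_12^(3*5) = zeta_12^15. Since zeta_12^12 = 1, this equals zeta_12^3 = exp(2*pi*i*3/12) = I.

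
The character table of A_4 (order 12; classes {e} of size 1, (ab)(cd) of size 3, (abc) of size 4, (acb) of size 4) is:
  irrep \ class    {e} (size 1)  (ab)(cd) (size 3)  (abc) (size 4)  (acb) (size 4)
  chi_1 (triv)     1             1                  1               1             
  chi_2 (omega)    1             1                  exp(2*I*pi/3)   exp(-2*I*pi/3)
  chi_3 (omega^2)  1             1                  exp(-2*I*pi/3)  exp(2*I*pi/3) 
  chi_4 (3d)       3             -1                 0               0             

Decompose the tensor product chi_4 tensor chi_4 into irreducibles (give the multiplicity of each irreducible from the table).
chi_4 tensor chi_4 = chi_1 + chi_2 + chi_3 + 2*chi_4 (all other irreducibles have multiplicity 0).

Justification: The character of a tensor product is the pointwise product (chi_4 * chi_4)(C) = chi_4(C) * chi_4(C):
  {e}: (3)*(3), (ab)(cd): (-1)*(-1), (abc): (0)*(0), (acb): (0)*(0)
so (chi_4 * chi_4) takes values
  {e} -> 9, (ab)(cd) -> 1, (abc) -> 0, (acb) -> 0.
Now take the inner product of this character with each irreducible chi from the table, <chi_4*chi_4, chi> = (1/12) sum_C |C| (chi_4*chi_4)(C) conj(chi(C)):
  <chi_4*chi_4, chi_1> = (1/12)[1*(9)*conj(1) + 3*(1)*conj(1) + 4*(0)*conj(1) + 4*(0)*conj(1)]
      = (1/12)[(9) + (3) + (0) + (0)] = 12/12 = 1
  <chi_4*chi_4, chi_2> = (1/12)[1*(9)*conj(1) + 3*(1)*conj(1) + 4*(0)*conj(exp(2*I*pi/3)) + 4*(0)*conj(exp(-2*I*pi/3))]
      = (1/12)[(9) + (3) + (0) + (0)] = 12/12 = 1
  <chi_4*chi_4, chi_3> = (1/12)[1*(9)*conj(1) + 3*(1)*conj(1) + 4*(0)*conj(exp(-2*I*pi/3)) + 4*(0)*conj(exp(2*I*pi/3))]
      = (1/12)[(9) + (3) + (0) + (0)] = 12/12 = 1
  <chi_4*chi_4, chi_4> = (1/12)[1*(9)*conj(3) + 3*(1)*conj(-1) + 4*(0)*conj(0) + 4*(0)*conj(0)]
      = (1/12)[(27) + (-3) + (0) + (0)] = 24/12 = 2
(Exp terms are combined using exp(i*s)*conj(exp(i*t)) = exp(i*(s-t)), and sums of them are collapsed using the identity that for every m > 1 the m distinct m-th roots of unity sum to 0, e.g. 1 + exp(2*I*pi/3) + exp(-2*I*pi/3) = 0.)
Hence the multiplicities are chi_1: 1, chi_2: 1, chi_3: 1, chi_4: 2. Dimension check: dim(chi_4)*dim(chi_4) = 3*3 = 9 and sum (mult * dim) = 1*1 + 1*1 + 1*1 + 2*3 = 9.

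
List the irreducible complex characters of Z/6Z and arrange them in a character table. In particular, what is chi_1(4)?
Character table of Z/6Z (irreps indexed chi_0,...,chi_5 with chi_k(m) = zeta_6^(k*m), zeta_6 = exp(2*pi*i/6)):
  irrep \ class  {0} (size 1)  {1} (size 1)    {2} (size 1)    {3} (size 1)  {4} (size 1)    {5} (size 1)  
  chi_0          1             1               1               1             1               1             
  chi_1          1             exp(I*pi/3)     exp(2*I*pi/3)   -1            exp(-2*I*pi/3)  exp(-I*pi/3)  
  chi_2          1             exp(2*I*pi/3)   exp(-2*I*pi/3)  1             exp(2*I*pi/3)   exp(-2*I*pi/3)
  chi_3          1             -1              1               -1            1               -1            
  chi_4          1             exp(-2*I*pi/3)  exp(2*I*pi/3)   1             exp(-2*I*pi/3)  exp(2*I*pi/3) 
  chi_5          1             exp(-I*pi/3)    exp(-2*I*pi/3)  -1            exp(2*I*pi/3)   exp(I*pi/3)   

Spot check: chi_1(4) = zeta_6^(1*4) = zeta_6^4 = exp(-2*I*pi/3).

Justification: Z/6Z is abelian, so all 6 irreducible complex representations are 1-dimensional. They are given by chi_k(m) = zeta_6^(k*m) for k = 0,...,5. Row orthogonality: sum_m chi_k(m) conj(chi_l(m)) = 6 * [k = l].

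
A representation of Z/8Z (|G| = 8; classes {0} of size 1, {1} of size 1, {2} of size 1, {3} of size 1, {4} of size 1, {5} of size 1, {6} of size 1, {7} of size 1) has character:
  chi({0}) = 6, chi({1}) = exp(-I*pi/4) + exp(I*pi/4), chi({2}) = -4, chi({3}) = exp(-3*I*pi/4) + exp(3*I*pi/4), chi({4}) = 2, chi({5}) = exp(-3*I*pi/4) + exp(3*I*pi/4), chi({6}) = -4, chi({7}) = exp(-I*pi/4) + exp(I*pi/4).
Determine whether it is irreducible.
Not irreducible (reducible): <chi, chi> = 10 > 1.

<chi, chi> = (1/|G|) sum_C |C| * |chi(C)|^2 = (1/8)[1*|6|^2 + 1*|exp(-I*pi/4) + exp(I*pi/4)|^2 + 1*|-4|^2 + 1*|exp(-3*I*pi/4) + exp(3*I*pi/4)|^2 + 1*|2|^2 + 1*|exp(-3*I*pi/4) + exp(3*I*pi/4)|^2 + 1*|-4|^2 + 1*|exp(-I*pi/4) + exp(I*pi/4)|^2]
  = (1/8)[(36) + (2) + (16) + (2) + (4) + (2) + (16) + (2)] = 80/8 = 10.
(Exp terms are combined using exp(i*s)*conj(exp(i*t)) = exp(i*(s-t)), and sums of them are collapsed using the identity that for every m > 1 the m distinct m-th roots of unity sum to 0, e.g. 1 + exp(2*I*pi/3) + exp(-2*I*pi/3) = 0.)
A character is irreducible iff <chi, chi> = 1, so this representation is reducible.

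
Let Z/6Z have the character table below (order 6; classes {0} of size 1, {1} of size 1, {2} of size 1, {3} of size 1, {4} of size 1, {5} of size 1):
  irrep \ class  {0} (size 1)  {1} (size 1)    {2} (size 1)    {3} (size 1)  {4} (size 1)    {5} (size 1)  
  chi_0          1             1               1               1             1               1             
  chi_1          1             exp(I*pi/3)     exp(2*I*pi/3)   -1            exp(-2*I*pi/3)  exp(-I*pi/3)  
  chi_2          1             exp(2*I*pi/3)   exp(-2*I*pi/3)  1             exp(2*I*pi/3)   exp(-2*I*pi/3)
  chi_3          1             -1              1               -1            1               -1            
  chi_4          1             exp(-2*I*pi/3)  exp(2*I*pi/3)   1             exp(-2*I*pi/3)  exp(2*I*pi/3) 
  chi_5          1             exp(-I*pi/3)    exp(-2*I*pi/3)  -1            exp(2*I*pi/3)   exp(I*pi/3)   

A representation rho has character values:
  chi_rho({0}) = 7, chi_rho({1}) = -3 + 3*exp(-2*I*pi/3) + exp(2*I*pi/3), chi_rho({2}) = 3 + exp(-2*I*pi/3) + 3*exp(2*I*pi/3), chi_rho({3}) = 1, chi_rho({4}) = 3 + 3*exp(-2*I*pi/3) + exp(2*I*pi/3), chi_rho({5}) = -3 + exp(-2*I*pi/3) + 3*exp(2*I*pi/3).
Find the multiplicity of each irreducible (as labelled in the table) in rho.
Multiplicities: chi_0: 0, chi_1: 0, chi_2: 1, chi_3: 3, chi_4: 3, chi_5: 0.

Derivation: Use <chi_rho, chi> = (1/|G|) sum_C |C| * chi_rho(C) * conj(chi(C)) with |G| = 6 for each irreducible chi in the table:
  <chi_rho, chi_0> = (1/6)[1*(7)*conj(1) + 1*(-3 + 3*exp(-2*I*pi/3) + exp(2*I*pi/3))*conj(1) + 1*(3 + exp(-2*I*pi/3) + 3*exp(2*I*pi/3))*conj(1) + 1*(1)*conj(1) + 1*(3 + 3*exp(-2*I*pi/3) + exp(2*I*pi/3))*conj(1) + 1*(-3 + exp(-2*I*pi/3) + 3*exp(2*I*pi/3))*conj(1)]
      = (1/6)[(7) + (-3 + 3*exp(-2*I*pi/3) + exp(2*I*pi/3)) + (3 + exp(-2*I*pi/3) + 3*exp(2*I*pi/3)) + (1) + (3 + 3*exp(-2*I*pi/3) + exp(2*I*pi/3)) + (-3 + exp(-2*I*pi/3) + 3*exp(2*I*pi/3))] = 0/6 = 0
  <chi_rho, chi_1> = (1/6)[1*(7)*conj(1) + 1*(-3 + 3*exp(-2*I*pi/3) + exp(2*I*pi/3))*conj(exp(I*pi/3)) + 1*(3 + exp(-2*I*pi/3) + 3*exp(2*I*pi/3))*conj(exp(2*I*pi/3)) + 1*(1)*conj(-1) + 1*(3 + 3*exp(-2*I*pi/3) + exp(2*I*pi/3))*conj(exp(-2*I*pi/3)) + 1*(-3 + exp(-2*I*pi/3) + 3*exp(2*I*pi/3))*conj(exp(-I*pi/3))]
      = (1/6)[(7) + (-3 + exp(I*pi/3) - 3*exp(-I*pi/3)) + (3 + 3*exp(-2*I*pi/3) + exp(2*I*pi/3)) + (-1) + (3 + exp(-2*I*pi/3) + 3*exp(2*I*pi/3)) + (-3 - 3*exp(I*pi/3) + exp(-I*pi/3))] = 0/6 = 0
  <chi_rho, chi_2> = (1/6)[1*(7)*conj(1) + 1*(-3 + 3*exp(-2*I*pi/3) + exp(2*I*pi/3))*conj(exp(2*I*pi/3)) + 1*(3 + exp(-2*I*pi/3) + 3*exp(2*I*pi/3))*conj(exp(-2*I*pi/3)) + 1*(1)*conj(1) + 1*(3 + 3*exp(-2*I*pi/3) + exp(2*I*pi/3))*conj(exp(2*I*pi/3)) + 1*(-3 + exp(-2*I*pi/3) + 3*exp(2*I*pi/3))*conj(exp(-2*I*pi/3))]
      = (1/6)[(7) + (1 + 3*exp(2*I*pi/3) - 3*exp(-2*I*pi/3)) + (-2) + (1) + (-2) + (1 + 3*exp(-2*I*pi/3) - 3*exp(2*I*pi/3))] = 6/6 = 1
  <chi_rho, chi_3> = (1/6)[1*(7)*conj(1) + 1*(-3 + 3*exp(-2*I*pi/3) + exp(2*I*pi/3))*conj(-1) + 1*(3 + exp(-2*I*pi/3) + 3*exp(2*I*pi/3))*conj(1) + 1*(1)*conj(-1) + 1*(3 + 3*exp(-2*I*pi/3) + exp(2*I*pi/3))*conj(1) + 1*(-3 + exp(-2*I*pi/3) + 3*exp(2*I*pi/3))*conj(-1)]
      = (1/6)[(7) + (3 - exp(2*I*pi/3) - 3*exp(-2*I*pi/3)) + (3 + exp(-2*I*pi/3) + 3*exp(2*I*pi/3)) + (-1) + (3 + 3*exp(-2*I*pi/3) + exp(2*I*pi/3)) + (3 - 3*exp(2*I*pi/3) - exp(-2*I*pi/3))] = 18/6 = 3
  <chi_rho, chi_4> = (1/6)[1*(7)*conj(1) + 1*(-3 + 3*exp(-2*I*pi/3) + exp(2*I*pi/3))*conj(exp(-2*I*pi/3)) + 1*(3 + exp(-2*I*pi/3) + 3*exp(2*I*pi/3))*conj(exp(2*I*pi/3)) + 1*(1)*conj(1) + 1*(3 + 3*exp(-2*I*pi/3) + exp(2*I*pi/3))*conj(exp(-2*I*pi/3)) + 1*(-3 + exp(-2*I*pi/3) + 3*exp(2*I*pi/3))*conj(exp(2*I*pi/3))]
      = (1/6)[(7) + (3 - 3*exp(2*I*pi/3) + exp(-2*I*pi/3)) + (3 + 3*exp(-2*I*pi/3) + exp(2*I*pi/3)) + (1) + (3 + exp(-2*I*pi/3) + 3*exp(2*I*pi/3)) + (3 + exp(2*I*pi/3) - 3*exp(-2*I*pi/3))] = 18/6 = 3
  <chi_rho, chi_5> = (1/6)[1*(7)*conj(1) + 1*(-3 + 3*exp(-2*I*pi/3) + exp(2*I*pi/3))*conj(exp(-I*pi/3)) + 1*(3 + exp(-2*I*pi/3) + 3*exp(2*I*pi/3))*conj(exp(-2*I*pi/3)) + 1*(1)*conj(-1) + 1*(3 + 3*exp(-2*I*pi/3) + exp(2*I*pi/3))*conj(exp(2*I*pi/3)) + 1*(-3 + exp(-2*I*pi/3) + 3*exp(2*I*pi/3))*conj(exp(I*pi/3))]
      = (1/6)[(7) + (-1 - 3*exp(I*pi/3) + 3*exp(-I*pi/3)) + (-2) + (-1) + (-2) + (-1 - 3*exp(-I*pi/3) + 3*exp(I*pi/3))] = 0/6 = 0
(Exp terms are combined using exp(i*s)*conj(exp(i*t)) = exp(i*(s-t)), and sums of them are collapsed using the identity that for every m > 1 the m distinct m-th roots of unity sum to 0, e.g. 1 + exp(2*I*pi/3) + exp(-2*I*pi/3) = 0.)
Dimension check: dim(rho) = sum (mult * dim) = 0*1 + 0*1 + 1*1 + 3*1 + 3*1 + 0*1 = 7 = chi_rho(e) = 7.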